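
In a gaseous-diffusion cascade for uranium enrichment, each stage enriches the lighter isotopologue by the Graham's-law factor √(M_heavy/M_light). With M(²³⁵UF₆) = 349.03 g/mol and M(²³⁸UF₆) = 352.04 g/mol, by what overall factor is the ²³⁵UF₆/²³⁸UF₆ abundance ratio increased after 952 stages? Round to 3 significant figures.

Each stage multiplies the ratio by α = √(352.04/349.03), so after 952 stages the overall factor is α^952 = (352.04/349.03)^(952/2).
= 1.00862^476 = 59.6.

59.6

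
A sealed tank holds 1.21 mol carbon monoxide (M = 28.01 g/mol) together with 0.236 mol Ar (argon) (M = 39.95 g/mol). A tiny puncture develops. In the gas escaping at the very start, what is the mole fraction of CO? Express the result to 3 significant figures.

0.860

Each component's effusion rate ∝ (its partial pressure)·(1/√M) ∝ n_i/√M_i.
So x_CO in the escaping gas = (n_CO/√M_CO) / Σ(n_i/√M_i)
= (1.21/√28.01) / (1.21/√28.01 + 0.236/√39.95) = 0.2286/(0.2286 + 0.03734) = 0.860.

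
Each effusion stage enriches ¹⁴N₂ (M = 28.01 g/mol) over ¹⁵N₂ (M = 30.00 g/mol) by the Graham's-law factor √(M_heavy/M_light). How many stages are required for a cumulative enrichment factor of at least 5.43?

With α = √(30.00/28.01) per stage, ln α = ½ ln(1.07105) = 0.03432.
Need α^N ≥ 5.43 ⇒ N ≥ ln(5.43) / ln α = 1.692 / 0.03432 = 49.30.
Rounding up, N = 50 stages.

50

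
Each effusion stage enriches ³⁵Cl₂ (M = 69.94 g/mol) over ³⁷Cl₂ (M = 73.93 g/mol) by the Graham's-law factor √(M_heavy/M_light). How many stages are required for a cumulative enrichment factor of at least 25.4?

117

With α = √(73.93/69.94) per stage, ln α = ½ ln(1.05705) = 0.02774.
Need α^N ≥ 25.4 ⇒ N ≥ ln(25.4) / ln α = 3.235 / 0.02774 = 116.61.
So at least 117 stages are needed.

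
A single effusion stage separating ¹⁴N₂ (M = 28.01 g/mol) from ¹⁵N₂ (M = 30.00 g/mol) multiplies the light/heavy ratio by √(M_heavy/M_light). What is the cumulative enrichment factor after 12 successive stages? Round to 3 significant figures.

Each stage multiplies the ratio by α = √(30.00/28.01), so after 12 stages the overall factor is α^12 = (30.00/28.01)^(12/2).
= 1.07105^6 = 1.51.

1.51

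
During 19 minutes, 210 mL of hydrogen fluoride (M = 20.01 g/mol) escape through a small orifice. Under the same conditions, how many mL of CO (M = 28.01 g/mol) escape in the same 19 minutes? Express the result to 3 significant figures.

By Graham's law, rate_CO/rate_HF = √(M_HF/M_CO) = √(20.01/28.01) = √0.7144 = 0.8452.
So the volume for CO is 210 × 0.8452 = 177 mL.

177 mL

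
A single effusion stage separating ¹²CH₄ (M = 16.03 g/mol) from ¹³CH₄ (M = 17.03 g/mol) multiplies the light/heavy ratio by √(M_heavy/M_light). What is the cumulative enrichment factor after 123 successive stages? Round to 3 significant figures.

41.3

The single-stage factor is √(M_heavy/M_light), so 123 stages give [√(17.03/16.03)]^123 = (17.03/16.03)^(123/2).
= 1.06238^(123/2) = 41.3.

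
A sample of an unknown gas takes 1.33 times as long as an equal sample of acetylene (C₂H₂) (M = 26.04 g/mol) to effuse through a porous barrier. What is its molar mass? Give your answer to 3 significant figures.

46.1 g/mol

Since effusion rate ∝ 1/√M, t_X/t_C₂H₂ = √(M_X/M_C₂H₂).
1.33 = √(M_X/26.04)
M_X = 26.04 × 1.33² = 26.04 × 1.769 = 46.1 g/mol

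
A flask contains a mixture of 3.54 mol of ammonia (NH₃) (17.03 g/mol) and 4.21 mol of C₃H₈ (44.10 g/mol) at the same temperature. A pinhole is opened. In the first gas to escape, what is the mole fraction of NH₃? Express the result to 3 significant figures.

The effusion rate of species i is ∝ p_i/√M_i ∝ n_i/√M_i.
x_NH₃(eff) = (n_NH₃/√M_NH₃) / (n_NH₃/√M_NH₃ + n_C₃H₈/√M_C₃H₈)
= (3.54/√17.03) / (3.54/√17.03 + 4.21/√44.10) = 0.8578/(0.8578 + 0.6340) = 0.575.

0.575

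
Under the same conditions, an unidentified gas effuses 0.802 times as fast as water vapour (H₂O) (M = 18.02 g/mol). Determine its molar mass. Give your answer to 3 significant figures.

28.0 g/mol

By Graham's law, rate_X/rate_H₂O = √(M_H₂O/M_X).
0.802 = √(18.02/M_X)
M_X = 18.02 / 0.802² = 18.02 / 0.6432 = 28.0 g/mol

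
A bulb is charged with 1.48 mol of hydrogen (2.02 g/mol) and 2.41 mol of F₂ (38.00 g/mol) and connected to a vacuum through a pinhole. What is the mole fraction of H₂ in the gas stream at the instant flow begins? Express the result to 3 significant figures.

The effusion rate of species i is ∝ p_i/√M_i ∝ n_i/√M_i.
Mole fraction of H₂ in the effusate = (n_H₂/√M_H₂) / (n_H₂/√M_H₂ + n_F₂/√M_F₂)
= (1.48/√2.02) / (1.48/√2.02 + 2.41/√38.00) = 1.041/(1.041 + 0.3910) = 0.727.

0.727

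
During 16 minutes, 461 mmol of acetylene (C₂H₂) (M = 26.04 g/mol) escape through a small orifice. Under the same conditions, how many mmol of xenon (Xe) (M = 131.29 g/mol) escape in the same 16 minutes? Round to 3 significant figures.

Using Graham's law: rate_Xe/rate_C₂H₂ = √(M_C₂H₂/M_Xe) = √(26.04/131.29) = √0.1983 = 0.4454.
So the amount for Xe is 461 × 0.4454 = 205 mmol.

205 mmol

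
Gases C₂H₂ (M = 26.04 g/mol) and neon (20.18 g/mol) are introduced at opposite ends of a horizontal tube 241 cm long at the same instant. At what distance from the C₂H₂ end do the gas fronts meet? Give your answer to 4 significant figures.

112.8 cm

In equal time, each gas travels a distance ∝ its rate ∝ 1/√M, so d_C₂H₂/d_Ne = √(M_Ne/M_C₂H₂) = √(20.18/26.04) = 0.8803.
With d_C₂H₂ + d_Ne = 241 cm, d_Ne = 241/(1 + 0.8803) = 128.2 cm.
d_C₂H₂ = 241 − 128.2 = 112.8 cm.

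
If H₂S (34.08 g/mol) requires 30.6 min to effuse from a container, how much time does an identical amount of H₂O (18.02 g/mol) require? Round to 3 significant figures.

Since effusion rate ∝ 1/√M, t_H₂O/t_H₂S = √(M_H₂O/M_H₂S) = √(18.02/34.08) = √0.5288 = 0.7272.
So the time for H₂O is 30.6 × 0.7272 = 22.3 min.

22.3 min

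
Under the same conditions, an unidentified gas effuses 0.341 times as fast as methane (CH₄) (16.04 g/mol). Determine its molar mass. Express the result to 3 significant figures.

138 g/mol

Using Graham's law: rate_X/rate_CH₄ = √(M_CH₄/M_X).
0.341 = √(16.04/M_X)
M_X = 16.04 / 0.341² = 16.04 / 0.1163 = 138 g/mol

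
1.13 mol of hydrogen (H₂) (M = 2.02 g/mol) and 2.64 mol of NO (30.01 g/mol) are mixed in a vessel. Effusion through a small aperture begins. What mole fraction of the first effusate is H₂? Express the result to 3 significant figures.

0.623

Each component's effusion rate ∝ (its partial pressure)·(1/√M) ∝ n_i/√M_i.
So x_H₂ in the escaping gas = (n_H₂/√M_H₂) / Σ(n_i/√M_i)
= (1.13/√2.02) / (1.13/√2.02 + 2.64/√30.01) = 0.7951/(0.7951 + 0.4819) = 0.623.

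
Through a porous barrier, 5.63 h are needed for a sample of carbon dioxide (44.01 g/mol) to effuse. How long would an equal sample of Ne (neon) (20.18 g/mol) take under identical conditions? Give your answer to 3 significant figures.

Since effusion rate ∝ 1/√M, t_Ne/t_CO₂ = √(M_Ne/M_CO₂) = √(20.18/44.01) = √0.4585 = 0.6772.
So the time for Ne is 5.63 × 0.6772 = 3.81 h.

3.81 h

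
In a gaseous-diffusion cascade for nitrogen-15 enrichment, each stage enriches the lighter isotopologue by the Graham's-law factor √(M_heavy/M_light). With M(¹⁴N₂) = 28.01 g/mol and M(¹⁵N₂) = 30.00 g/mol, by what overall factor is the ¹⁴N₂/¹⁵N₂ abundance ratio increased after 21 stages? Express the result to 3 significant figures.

Each stage multiplies the ratio by α = √(30.00/28.01), so after 21 stages the overall factor is α^21 = (30.00/28.01)^(21/2).
= 1.07105^(21/2) = 2.06.

2.06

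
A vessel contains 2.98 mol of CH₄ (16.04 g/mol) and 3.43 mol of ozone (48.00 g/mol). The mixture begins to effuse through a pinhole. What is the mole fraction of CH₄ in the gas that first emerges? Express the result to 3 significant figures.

0.600

The effusion rate of species i is ∝ p_i/√M_i ∝ n_i/√M_i.
So x_CH₄ in the escaping gas = (n_CH₄/√M_CH₄) / Σ(n_i/√M_i)
= (2.98/√16.04) / (2.98/√16.04 + 3.43/√48.00) = 0.7441/(0.7441 + 0.4951) = 0.600.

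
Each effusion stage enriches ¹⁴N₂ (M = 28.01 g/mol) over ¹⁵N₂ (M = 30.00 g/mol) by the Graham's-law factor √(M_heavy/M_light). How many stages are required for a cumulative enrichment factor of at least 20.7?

Single-stage factor α = √(30.00/28.01), so ln α = ½ ln(1.07105) = 0.03432.
Need α^N ≥ 20.7 ⇒ N ≥ ln(20.7) / ln α = 3.030 / 0.03432 = 88.30.
Rounding up, N = 89 stages.

89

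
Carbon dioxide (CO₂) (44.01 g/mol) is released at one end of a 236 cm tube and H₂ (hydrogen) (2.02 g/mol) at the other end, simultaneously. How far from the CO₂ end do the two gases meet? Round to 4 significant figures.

Graham's law gives d_CO₂/d_H₂ = rate_CO₂/rate_H₂ = √(M_H₂/M_CO₂) = √(2.02/44.01) = 0.2142.
With d_CO₂ + d_H₂ = 236 cm, d_H₂ = 236/(1 + 0.2142) = 194.4 cm.
d_CO₂ = 236 − 194.4 = 41.64 cm.

41.64 cm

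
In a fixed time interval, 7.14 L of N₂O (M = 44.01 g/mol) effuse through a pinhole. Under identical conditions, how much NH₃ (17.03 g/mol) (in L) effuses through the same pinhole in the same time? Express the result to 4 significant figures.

11.48 L

Graham's law gives rate_NH₃/rate_N₂O = √(M_N₂O/M_NH₃) = √(44.01/17.03) = √2.584 = 1.608.
So the volume for NH₃ is 7.14 × 1.608 = 11.48 L.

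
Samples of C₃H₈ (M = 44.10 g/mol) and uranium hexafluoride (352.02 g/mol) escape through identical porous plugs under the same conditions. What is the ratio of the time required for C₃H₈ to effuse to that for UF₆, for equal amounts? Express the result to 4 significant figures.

0.3539

From Graham's law, t_C₃H₈/t_UF₆ = √(M_C₃H₈/M_UF₆) = √(44.10/352.02) = √0.1253 = 0.3539.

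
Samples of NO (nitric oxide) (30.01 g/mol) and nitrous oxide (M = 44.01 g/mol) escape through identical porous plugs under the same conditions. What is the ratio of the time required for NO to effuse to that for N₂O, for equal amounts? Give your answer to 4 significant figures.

From Graham's law, t_NO/t_N₂O = √(M_NO/M_N₂O) = √(30.01/44.01) = √0.6819 = 0.8258.

0.8258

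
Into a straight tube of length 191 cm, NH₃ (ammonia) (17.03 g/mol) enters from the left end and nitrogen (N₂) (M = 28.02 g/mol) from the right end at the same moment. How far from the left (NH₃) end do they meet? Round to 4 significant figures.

Graham's law gives d_NH₃/d_N₂ = rate_NH₃/rate_N₂ = √(M_N₂/M_NH₃) = √(28.02/17.03) = 1.283.
With d_NH₃ + d_N₂ = 191 cm, d_N₂ = 191/(1 + 1.283) = 83.67 cm.
d_NH₃ = 191 − 83.67 = 107.3 cm.

107.3 cm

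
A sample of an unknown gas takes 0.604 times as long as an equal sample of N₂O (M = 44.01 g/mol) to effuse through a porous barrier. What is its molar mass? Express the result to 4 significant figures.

By Graham's law, t_X/t_N₂O = √(M_X/M_N₂O).
0.604 = √(M_X/44.01)
M_X = 44.01 × 0.604² = 44.01 × 0.3648 = 16.06 g/mol

16.06 g/mol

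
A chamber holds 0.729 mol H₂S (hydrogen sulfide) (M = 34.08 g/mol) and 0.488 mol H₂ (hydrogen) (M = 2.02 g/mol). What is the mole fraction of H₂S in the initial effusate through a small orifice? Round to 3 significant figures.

Rate_i ∝ x_i/√M_i (Graham's law weighted by mole fraction), so the effusate composition follows n_i/√M_i.
So x_H₂S in the escaping gas = (n_H₂S/√M_H₂S) / Σ(n_i/√M_i)
= (0.729/√34.08) / (0.729/√34.08 + 0.488/√2.02) = 0.1249/(0.1249 + 0.3434) = 0.267.

0.267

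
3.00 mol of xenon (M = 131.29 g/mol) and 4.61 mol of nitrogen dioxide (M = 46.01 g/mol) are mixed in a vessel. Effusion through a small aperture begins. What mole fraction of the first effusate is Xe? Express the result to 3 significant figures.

0.278

The effusion rate of species i is ∝ p_i/√M_i ∝ n_i/√M_i.
Mole fraction of Xe in the effusate = (n_Xe/√M_Xe) / (n_Xe/√M_Xe + n_NO₂/√M_NO₂)
= (3.00/√131.29) / (3.00/√131.29 + 4.61/√46.01) = 0.2618/(0.2618 + 0.6796) = 0.278.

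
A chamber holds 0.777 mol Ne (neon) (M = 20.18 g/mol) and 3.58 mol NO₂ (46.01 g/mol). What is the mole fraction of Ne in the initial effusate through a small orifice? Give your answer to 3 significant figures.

0.247

Each component's effusion rate ∝ (its partial pressure)·(1/√M) ∝ n_i/√M_i.
So x_Ne in the escaping gas = (n_Ne/√M_Ne) / Σ(n_i/√M_i)
= (0.777/√20.18) / (0.777/√20.18 + 3.58/√46.01) = 0.1730/(0.1730 + 0.5278) = 0.247.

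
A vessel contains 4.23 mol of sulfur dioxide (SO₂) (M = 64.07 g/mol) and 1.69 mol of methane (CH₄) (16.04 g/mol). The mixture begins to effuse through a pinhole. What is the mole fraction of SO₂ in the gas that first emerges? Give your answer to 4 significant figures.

0.5560

The effusion rate of species i is ∝ p_i/√M_i ∝ n_i/√M_i.
x_SO₂(eff) = (n_SO₂/√M_SO₂) / (n_SO₂/√M_SO₂ + n_CH₄/√M_CH₄)
= (4.23/√64.07) / (4.23/√64.07 + 1.69/√16.04) = 0.5285/(0.5285 + 0.4220) = 0.5560.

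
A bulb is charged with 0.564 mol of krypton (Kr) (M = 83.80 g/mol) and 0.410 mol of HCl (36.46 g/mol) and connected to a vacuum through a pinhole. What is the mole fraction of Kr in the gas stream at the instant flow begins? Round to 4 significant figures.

Each component's effusion rate ∝ (its partial pressure)·(1/√M) ∝ n_i/√M_i.
So x_Kr in the escaping gas = (n_Kr/√M_Kr) / Σ(n_i/√M_i)
= (0.564/√83.80) / (0.564/√83.80 + 0.410/√36.46) = 0.06161/(0.06161 + 0.06790) = 0.4757.

0.4757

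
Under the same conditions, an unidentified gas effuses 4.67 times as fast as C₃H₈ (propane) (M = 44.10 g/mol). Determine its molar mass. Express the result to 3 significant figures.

By Graham's law, rate_X/rate_C₃H₈ = √(M_C₃H₈/M_X).
4.67 = √(44.10/M_X)
M_X = 44.10 / 4.67² = 44.10 / 21.81 = 2.02 g/mol

2.02 g/mol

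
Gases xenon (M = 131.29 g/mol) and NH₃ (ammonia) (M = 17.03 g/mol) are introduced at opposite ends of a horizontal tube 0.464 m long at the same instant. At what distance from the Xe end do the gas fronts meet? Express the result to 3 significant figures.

0.123 m

Distances travelled in equal time are proportional to diffusion rates, so d_Xe/d_NH₃ = √(M_NH₃/M_Xe) = √(17.03/131.29) = 0.3602.
With d_Xe + d_NH₃ = 0.464 m, d_NH₃ = 0.464/(1 + 0.3602) = 0.3411 m.
d_Xe = 0.464 − 0.3411 = 0.123 m.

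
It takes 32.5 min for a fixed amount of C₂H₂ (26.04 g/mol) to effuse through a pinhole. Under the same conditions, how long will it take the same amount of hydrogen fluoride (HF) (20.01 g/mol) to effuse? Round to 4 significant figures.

28.49 min

By Graham's law, t_HF/t_C₂H₂ = √(M_HF/M_C₂H₂) = √(20.01/26.04) = √0.7684 = 0.8766.
So the time for HF is 32.5 × 0.8766 = 28.49 min.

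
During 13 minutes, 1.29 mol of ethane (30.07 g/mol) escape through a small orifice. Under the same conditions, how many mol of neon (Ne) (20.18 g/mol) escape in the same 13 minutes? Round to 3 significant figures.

Since effusion rate ∝ 1/√M, rate_Ne/rate_C₂H₆ = √(M_C₂H₆/M_Ne) = √(30.07/20.18) = √1.490 = 1.221.
So the amount for Ne is 1.29 × 1.221 = 1.57 mol.

1.57 mol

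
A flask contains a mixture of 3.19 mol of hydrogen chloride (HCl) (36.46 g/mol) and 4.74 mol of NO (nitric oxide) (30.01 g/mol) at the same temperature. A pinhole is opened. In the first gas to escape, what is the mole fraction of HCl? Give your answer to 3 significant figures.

0.379

Rate_i ∝ x_i/√M_i (Graham's law weighted by mole fraction), so the effusate composition follows n_i/√M_i.
So x_HCl in the escaping gas = (n_HCl/√M_HCl) / Σ(n_i/√M_i)
= (3.19/√36.46) / (3.19/√36.46 + 4.74/√30.01) = 0.5283/(0.5283 + 0.8653) = 0.379.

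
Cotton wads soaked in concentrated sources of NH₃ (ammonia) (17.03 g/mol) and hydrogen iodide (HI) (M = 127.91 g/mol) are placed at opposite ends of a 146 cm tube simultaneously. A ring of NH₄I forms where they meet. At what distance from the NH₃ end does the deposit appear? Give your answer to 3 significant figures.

107 cm

Distances travelled in equal time are proportional to diffusion rates, so d_NH₃/d_HI = √(M_HI/M_NH₃) = √(127.91/17.03) = 2.741.
With d_NH₃ + d_HI = 146 cm, d_HI = 146/(1 + 2.741) = 39.03 cm.
d_NH₃ = 146 − 39.03 = 107 cm.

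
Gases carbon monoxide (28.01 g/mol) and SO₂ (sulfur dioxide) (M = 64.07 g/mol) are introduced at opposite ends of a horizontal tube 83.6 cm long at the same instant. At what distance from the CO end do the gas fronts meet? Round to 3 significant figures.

Distances travelled in equal time are proportional to diffusion rates, so d_CO/d_SO₂ = √(M_SO₂/M_CO) = √(64.07/28.01) = 1.512.
With d_CO + d_SO₂ = 83.6 cm, d_SO₂ = 83.6/(1 + 1.512) = 33.27 cm.
d_CO = 83.6 − 33.27 = 50.3 cm.

50.3 cm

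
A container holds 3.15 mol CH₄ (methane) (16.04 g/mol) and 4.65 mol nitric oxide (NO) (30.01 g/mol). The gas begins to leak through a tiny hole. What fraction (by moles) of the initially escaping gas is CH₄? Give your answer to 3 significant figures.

0.481

Effusion rate of each component ∝ n_i/√M_i (partial pressure × 1/√M).
x_CH₄(eff) = (n_CH₄/√M_CH₄) / (n_CH₄/√M_CH₄ + n_NO/√M_NO)
= (3.15/√16.04) / (3.15/√16.04 + 4.65/√30.01) = 0.7865/(0.7865 + 0.8488) = 0.481.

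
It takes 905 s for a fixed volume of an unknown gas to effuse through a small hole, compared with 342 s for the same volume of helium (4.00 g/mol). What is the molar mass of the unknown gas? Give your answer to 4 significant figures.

By Graham's law, t_X/t_He = √(M_X/M_He).
905/342 = 2.646 = √(M_X/4.00)
M_X = 4.00 × 2.646² = 4.00 × 7.002 = 28.01 g/mol

28.01 g/mol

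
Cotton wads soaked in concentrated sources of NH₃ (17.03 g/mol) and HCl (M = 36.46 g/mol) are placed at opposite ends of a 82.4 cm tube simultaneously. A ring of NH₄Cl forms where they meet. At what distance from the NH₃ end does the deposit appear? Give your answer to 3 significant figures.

Graham's law gives d_NH₃/d_HCl = rate_NH₃/rate_HCl = √(M_HCl/M_NH₃) = √(36.46/17.03) = 1.463.
With d_NH₃ + d_HCl = 82.4 cm, d_HCl = 82.4/(1 + 1.463) = 33.45 cm.
d_NH₃ = 82.4 − 33.45 = 48.9 cm.

48.9 cm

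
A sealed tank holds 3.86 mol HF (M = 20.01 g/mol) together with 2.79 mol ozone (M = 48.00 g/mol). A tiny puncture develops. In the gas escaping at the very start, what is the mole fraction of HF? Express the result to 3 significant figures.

The effusion rate of species i is ∝ p_i/√M_i ∝ n_i/√M_i.
So x_HF in the escaping gas = (n_HF/√M_HF) / Σ(n_i/√M_i)
= (3.86/√20.01) / (3.86/√20.01 + 2.79/√48.00) = 0.8629/(0.8629 + 0.4027) = 0.682.

0.682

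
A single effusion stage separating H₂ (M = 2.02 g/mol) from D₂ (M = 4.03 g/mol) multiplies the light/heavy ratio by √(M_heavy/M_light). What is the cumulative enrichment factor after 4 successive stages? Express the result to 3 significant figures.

Each stage multiplies the ratio by α = √(4.03/2.02), so after 4 stages the overall factor is α^4 = (4.03/2.02)^(4/2).
= 1.99505^2 = 3.98.

3.98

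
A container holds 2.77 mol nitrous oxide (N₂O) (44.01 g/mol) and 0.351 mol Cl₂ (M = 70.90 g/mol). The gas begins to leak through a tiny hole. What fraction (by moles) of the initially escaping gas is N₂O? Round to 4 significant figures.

0.9092

Effusion rate of each component ∝ n_i/√M_i (partial pressure × 1/√M).
So x_N₂O in the escaping gas = (n_N₂O/√M_N₂O) / Σ(n_i/√M_i)
= (2.77/√44.01) / (2.77/√44.01 + 0.351/√70.90) = 0.4175/(0.4175 + 0.04169) = 0.9092.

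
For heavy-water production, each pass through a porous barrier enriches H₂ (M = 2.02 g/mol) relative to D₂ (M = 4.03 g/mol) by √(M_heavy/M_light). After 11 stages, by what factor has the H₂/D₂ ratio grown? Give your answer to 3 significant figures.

44.6

Each stage multiplies the ratio by α = √(4.03/2.02), so after 11 stages the overall factor is α^11 = (4.03/2.02)^(11/2).
= 1.99505^(11/2) = 44.6.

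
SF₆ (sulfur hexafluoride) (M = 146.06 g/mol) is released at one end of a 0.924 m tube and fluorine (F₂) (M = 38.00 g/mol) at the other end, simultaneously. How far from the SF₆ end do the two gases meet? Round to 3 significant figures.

Graham's law gives d_SF₆/d_F₂ = rate_SF₆/rate_F₂ = √(M_F₂/M_SF₆) = √(38.00/146.06) = 0.5101.
With d_SF₆ + d_F₂ = 0.924 m, d_F₂ = 0.924/(1 + 0.5101) = 0.6119 m.
d_SF₆ = 0.924 − 0.6119 = 0.312 m.

0.312 m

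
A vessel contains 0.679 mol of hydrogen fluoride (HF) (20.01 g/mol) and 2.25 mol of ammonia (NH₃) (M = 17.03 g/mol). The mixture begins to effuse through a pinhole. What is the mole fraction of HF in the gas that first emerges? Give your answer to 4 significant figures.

Effusion rate of each component ∝ n_i/√M_i (partial pressure × 1/√M).
Mole fraction of HF in the effusate = (n_HF/√M_HF) / (n_HF/√M_HF + n_NH₃/√M_NH₃)
= (0.679/√20.01) / (0.679/√20.01 + 2.25/√17.03) = 0.1518/(0.1518 + 0.5452) = 0.2178.

0.2178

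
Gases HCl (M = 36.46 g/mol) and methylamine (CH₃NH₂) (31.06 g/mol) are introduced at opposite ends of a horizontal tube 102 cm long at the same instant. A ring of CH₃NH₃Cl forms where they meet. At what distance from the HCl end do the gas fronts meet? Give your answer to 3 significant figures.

Distances travelled in equal time are proportional to diffusion rates, so d_HCl/d_CH₃NH₂ = √(M_CH₃NH₂/M_HCl) = √(31.06/36.46) = 0.9230.
With d_HCl + d_CH₃NH₂ = 102 cm, d_CH₃NH₂ = 102/(1 + 0.9230) = 53.04 cm.
d_HCl = 102 − 53.04 = 49.0 cm.

49.0 cm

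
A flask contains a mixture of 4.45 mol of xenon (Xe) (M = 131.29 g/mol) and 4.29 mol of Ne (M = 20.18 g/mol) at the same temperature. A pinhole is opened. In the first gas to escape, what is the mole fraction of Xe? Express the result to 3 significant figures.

Each component's effusion rate ∝ (its partial pressure)·(1/√M) ∝ n_i/√M_i.
So x_Xe in the escaping gas = (n_Xe/√M_Xe) / Σ(n_i/√M_i)
= (4.45/√131.29) / (4.45/√131.29 + 4.29/√20.18) = 0.3884/(0.3884 + 0.9550) = 0.289.

0.289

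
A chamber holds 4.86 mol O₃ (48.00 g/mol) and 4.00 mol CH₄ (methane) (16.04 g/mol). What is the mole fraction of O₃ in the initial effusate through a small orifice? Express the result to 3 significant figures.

0.413

Each component's effusion rate ∝ (its partial pressure)·(1/√M) ∝ n_i/√M_i.
Mole fraction of O₃ in the effusate = (n_O₃/√M_O₃) / (n_O₃/√M_O₃ + n_CH₄/√M_CH₄)
= (4.86/√48.00) / (4.86/√48.00 + 4.00/√16.04) = 0.7015/(0.7015 + 0.9988) = 0.413.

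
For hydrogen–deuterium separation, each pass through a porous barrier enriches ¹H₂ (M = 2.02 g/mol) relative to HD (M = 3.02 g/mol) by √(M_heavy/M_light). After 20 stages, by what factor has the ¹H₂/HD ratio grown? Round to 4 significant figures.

55.79

Overall factor = α^20 with α = √(3.02/2.02), i.e. (3.02/2.02)^(20/2).
= 1.49505^10 = 55.79.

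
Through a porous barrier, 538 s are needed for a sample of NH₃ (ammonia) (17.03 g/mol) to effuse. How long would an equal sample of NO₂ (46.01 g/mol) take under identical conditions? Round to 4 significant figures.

884.3 s

Using Graham's law: t_NO₂/t_NH₃ = √(M_NO₂/M_NH₃) = √(46.01/17.03) = √2.702 = 1.644.
So the time for NO₂ is 538 × 1.644 = 884.3 s.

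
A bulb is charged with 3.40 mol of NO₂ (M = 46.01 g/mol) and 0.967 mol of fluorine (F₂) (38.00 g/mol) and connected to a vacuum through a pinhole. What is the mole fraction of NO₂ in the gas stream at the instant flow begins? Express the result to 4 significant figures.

Effusion rate of each component ∝ n_i/√M_i (partial pressure × 1/√M).
So x_NO₂ in the escaping gas = (n_NO₂/√M_NO₂) / Σ(n_i/√M_i)
= (3.40/√46.01) / (3.40/√46.01 + 0.967/√38.00) = 0.5012/(0.5012 + 0.1569) = 0.7616.

0.7616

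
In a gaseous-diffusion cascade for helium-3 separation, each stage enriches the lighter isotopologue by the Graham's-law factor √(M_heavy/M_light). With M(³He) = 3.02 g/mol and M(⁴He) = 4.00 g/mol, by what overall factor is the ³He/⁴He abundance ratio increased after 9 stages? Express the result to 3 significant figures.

The single-stage factor is √(M_heavy/M_light), so 9 stages give [√(4.00/3.02)]^9 = (4.00/3.02)^(9/2).
= 1.32450^(9/2) = 3.54.

3.54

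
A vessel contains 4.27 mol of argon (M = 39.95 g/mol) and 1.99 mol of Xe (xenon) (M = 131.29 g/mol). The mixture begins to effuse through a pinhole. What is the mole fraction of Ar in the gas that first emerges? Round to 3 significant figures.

0.795

Rate_i ∝ x_i/√M_i (Graham's law weighted by mole fraction), so the effusate composition follows n_i/√M_i.
Mole fraction of Ar in the effusate = (n_Ar/√M_Ar) / (n_Ar/√M_Ar + n_Xe/√M_Xe)
= (4.27/√39.95) / (4.27/√39.95 + 1.99/√131.29) = 0.6756/(0.6756 + 0.1737) = 0.795.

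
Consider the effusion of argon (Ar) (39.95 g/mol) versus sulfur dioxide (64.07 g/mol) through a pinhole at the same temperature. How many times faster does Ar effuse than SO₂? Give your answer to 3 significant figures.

By Graham's law, rate_Ar/rate_SO₂ = √(M_SO₂/M_Ar) = √(64.07/39.95) = √1.604 = 1.27.

1.27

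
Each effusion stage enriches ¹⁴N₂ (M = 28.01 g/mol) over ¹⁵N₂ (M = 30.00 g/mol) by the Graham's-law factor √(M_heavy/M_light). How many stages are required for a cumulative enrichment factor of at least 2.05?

21

With α = √(30.00/28.01) per stage, ln α = ½ ln(1.07105) = 0.03432.
Need α^N ≥ 2.05 ⇒ N ≥ ln(2.05) / ln α = 0.7178 / 0.03432 = 20.92.
Minimum whole number of stages: N = 21.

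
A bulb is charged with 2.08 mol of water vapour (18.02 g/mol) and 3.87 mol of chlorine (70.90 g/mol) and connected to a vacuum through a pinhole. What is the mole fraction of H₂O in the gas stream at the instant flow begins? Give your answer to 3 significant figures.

Effusion rate of each component ∝ n_i/√M_i (partial pressure × 1/√M).
Mole fraction of H₂O in the effusate = (n_H₂O/√M_H₂O) / (n_H₂O/√M_H₂O + n_Cl₂/√M_Cl₂)
= (2.08/√18.02) / (2.08/√18.02 + 3.87/√70.90) = 0.4900/(0.4900 + 0.4596) = 0.516.

0.516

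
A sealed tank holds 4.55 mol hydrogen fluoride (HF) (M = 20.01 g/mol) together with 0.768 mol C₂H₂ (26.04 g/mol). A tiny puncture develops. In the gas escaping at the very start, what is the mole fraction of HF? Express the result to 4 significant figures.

The effusion rate of species i is ∝ p_i/√M_i ∝ n_i/√M_i.
So x_HF in the escaping gas = (n_HF/√M_HF) / Σ(n_i/√M_i)
= (4.55/√20.01) / (4.55/√20.01 + 0.768/√26.04) = 1.017/(1.017 + 0.1505) = 0.8711.

0.8711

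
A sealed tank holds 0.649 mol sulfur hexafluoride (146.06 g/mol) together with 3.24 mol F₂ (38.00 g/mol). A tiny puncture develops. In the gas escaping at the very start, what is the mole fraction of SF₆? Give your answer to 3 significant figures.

Effusion rate of each component ∝ n_i/√M_i (partial pressure × 1/√M).
So x_SF₆ in the escaping gas = (n_SF₆/√M_SF₆) / Σ(n_i/√M_i)
= (0.649/√146.06) / (0.649/√146.06 + 3.24/√38.00) = 0.05370/(0.05370 + 0.5256) = 0.0927.

0.0927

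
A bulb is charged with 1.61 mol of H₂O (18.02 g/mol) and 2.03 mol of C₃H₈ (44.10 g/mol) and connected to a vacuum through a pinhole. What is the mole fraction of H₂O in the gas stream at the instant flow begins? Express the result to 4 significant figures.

0.5537

Effusion rate of each component ∝ n_i/√M_i (partial pressure × 1/√M).
x_H₂O(eff) = (n_H₂O/√M_H₂O) / (n_H₂O/√M_H₂O + n_C₃H₈/√M_C₃H₈)
= (1.61/√18.02) / (1.61/√18.02 + 2.03/√44.10) = 0.3793/(0.3793 + 0.3057) = 0.5537.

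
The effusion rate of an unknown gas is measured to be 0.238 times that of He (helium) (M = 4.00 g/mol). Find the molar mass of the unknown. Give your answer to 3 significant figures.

70.6 g/mol

From Graham's law, rate_X/rate_He = √(M_He/M_X).
0.238 = √(4.00/M_X)
M_X = 4.00 / 0.238² = 4.00 / 0.05664 = 70.6 g/mol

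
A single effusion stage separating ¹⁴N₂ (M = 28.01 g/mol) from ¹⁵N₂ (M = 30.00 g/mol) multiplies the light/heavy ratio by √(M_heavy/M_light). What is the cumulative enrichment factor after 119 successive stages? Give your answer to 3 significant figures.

59.4

Overall factor = α^119 with α = √(30.00/28.01), i.e. (30.00/28.01)^(119/2).
= 1.07105^(119/2) = 59.4.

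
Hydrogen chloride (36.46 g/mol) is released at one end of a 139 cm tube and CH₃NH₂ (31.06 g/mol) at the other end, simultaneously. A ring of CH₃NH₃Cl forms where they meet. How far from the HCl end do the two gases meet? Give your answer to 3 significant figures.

66.7 cm

The fronts meet when d_HCl + d_CH₃NH₂ = L with d_HCl/d_CH₃NH₂ = √(M_CH₃NH₂/M_HCl) (Graham's law). Here √(M_CH₃NH₂/M_HCl) = √(31.06/36.46) = 0.9230.
With d_HCl + d_CH₃NH₂ = 139 cm, d_CH₃NH₂ = 139/(1 + 0.9230) = 72.28 cm.
d_HCl = 139 − 72.28 = 66.7 cm.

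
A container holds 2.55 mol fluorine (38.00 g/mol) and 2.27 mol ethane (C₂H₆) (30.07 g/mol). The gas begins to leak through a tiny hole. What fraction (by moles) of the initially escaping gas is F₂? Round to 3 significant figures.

0.500

The effusion rate of species i is ∝ p_i/√M_i ∝ n_i/√M_i.
So x_F₂ in the escaping gas = (n_F₂/√M_F₂) / Σ(n_i/√M_i)
= (2.55/√38.00) / (2.55/√38.00 + 2.27/√30.07) = 0.4137/(0.4137 + 0.4140) = 0.500.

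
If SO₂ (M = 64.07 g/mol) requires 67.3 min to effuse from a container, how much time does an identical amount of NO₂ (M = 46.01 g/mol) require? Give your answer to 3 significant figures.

57.0 min

Graham's law gives t_NO₂/t_SO₂ = √(M_NO₂/M_SO₂) = √(46.01/64.07) = √0.7181 = 0.8474.
So the time for NO₂ is 67.3 × 0.8474 = 57.0 min.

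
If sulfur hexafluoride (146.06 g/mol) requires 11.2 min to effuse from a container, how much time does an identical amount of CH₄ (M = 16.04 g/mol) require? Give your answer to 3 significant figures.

Graham's law gives t_CH₄/t_SF₆ = √(M_CH₄/M_SF₆) = √(16.04/146.06) = √0.1098 = 0.3314.
So the time for CH₄ is 11.2 × 0.3314 = 3.71 min.

3.71 min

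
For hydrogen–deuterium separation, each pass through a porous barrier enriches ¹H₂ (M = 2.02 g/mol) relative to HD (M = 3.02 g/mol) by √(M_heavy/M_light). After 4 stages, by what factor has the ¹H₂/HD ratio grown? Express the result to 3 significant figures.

Overall factor = α^4 with α = √(3.02/2.02), i.e. (3.02/2.02)^(4/2).
= 1.49505^2 = 2.24.

2.24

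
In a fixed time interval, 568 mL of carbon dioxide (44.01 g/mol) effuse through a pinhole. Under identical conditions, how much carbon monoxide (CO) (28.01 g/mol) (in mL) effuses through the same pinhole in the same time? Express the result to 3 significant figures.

By Graham's law, rate_CO/rate_CO₂ = √(M_CO₂/M_CO) = √(44.01/28.01) = √1.571 = 1.253.
So the volume for CO is 568 × 1.253 = 712 mL.

712 mL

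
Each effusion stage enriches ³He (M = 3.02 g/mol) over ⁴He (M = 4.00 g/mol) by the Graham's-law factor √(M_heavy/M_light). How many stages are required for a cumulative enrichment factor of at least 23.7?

23

Per stage α = (4.00/3.02)^(1/2) = 1.32450^0.5, giving ln α = 0.1405.
Need α^N ≥ 23.7 ⇒ N ≥ ln(23.7) / ln α = 3.165 / 0.1405 = 22.53.
Rounding up, N = 23 stages.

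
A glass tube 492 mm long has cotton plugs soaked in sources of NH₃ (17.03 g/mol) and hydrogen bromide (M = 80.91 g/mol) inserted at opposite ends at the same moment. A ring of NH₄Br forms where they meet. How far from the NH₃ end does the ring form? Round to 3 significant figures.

337 mm

Distances travelled in equal time are proportional to diffusion rates, so d_NH₃/d_HBr = √(M_HBr/M_NH₃) = √(80.91/17.03) = 2.180.
With d_NH₃ + d_HBr = 492 mm, d_HBr = 492/(1 + 2.180) = 154.7 mm.
d_NH₃ = 492 − 154.7 = 337 mm.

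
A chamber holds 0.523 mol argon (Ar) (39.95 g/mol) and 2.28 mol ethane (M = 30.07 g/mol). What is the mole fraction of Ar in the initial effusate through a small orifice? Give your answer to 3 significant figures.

0.166

Effusion rate of each component ∝ n_i/√M_i (partial pressure × 1/√M).
x_Ar(eff) = (n_Ar/√M_Ar) / (n_Ar/√M_Ar + n_C₂H₆/√M_C₂H₆)
= (0.523/√39.95) / (0.523/√39.95 + 2.28/√30.07) = 0.08275/(0.08275 + 0.4158) = 0.166.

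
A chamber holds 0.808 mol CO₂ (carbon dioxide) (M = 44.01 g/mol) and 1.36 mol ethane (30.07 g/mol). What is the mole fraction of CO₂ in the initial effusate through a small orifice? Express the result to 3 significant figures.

0.329

Effusion rate of each component ∝ n_i/√M_i (partial pressure × 1/√M).
x_CO₂(eff) = (n_CO₂/√M_CO₂) / (n_CO₂/√M_CO₂ + n_C₂H₆/√M_C₂H₆)
= (0.808/√44.01) / (0.808/√44.01 + 1.36/√30.07) = 0.1218/(0.1218 + 0.2480) = 0.329.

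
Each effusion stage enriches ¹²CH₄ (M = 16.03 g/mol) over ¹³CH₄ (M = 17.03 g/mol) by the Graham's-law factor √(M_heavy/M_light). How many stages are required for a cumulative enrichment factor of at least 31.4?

Per stage α = (17.03/16.03)^(1/2) = 1.06238^0.5, giving ln α = 0.03026.
Need α^N ≥ 31.4 ⇒ N ≥ ln(31.4) / ln α = 3.447 / 0.03026 = 113.92.
Minimum whole number of stages: N = 114.

114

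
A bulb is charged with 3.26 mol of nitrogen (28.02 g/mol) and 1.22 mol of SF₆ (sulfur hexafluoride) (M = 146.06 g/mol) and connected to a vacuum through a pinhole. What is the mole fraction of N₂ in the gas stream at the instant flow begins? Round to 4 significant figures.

Rate_i ∝ x_i/√M_i (Graham's law weighted by mole fraction), so the effusate composition follows n_i/√M_i.
So x_N₂ in the escaping gas = (n_N₂/√M_N₂) / Σ(n_i/√M_i)
= (3.26/√28.02) / (3.26/√28.02 + 1.22/√146.06) = 0.6159/(0.6159 + 0.1009) = 0.8592.

0.8592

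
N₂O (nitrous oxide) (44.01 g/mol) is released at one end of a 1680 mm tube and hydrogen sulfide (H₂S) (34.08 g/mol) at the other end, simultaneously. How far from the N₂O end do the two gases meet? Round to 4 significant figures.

786.4 mm

Graham's law gives d_N₂O/d_H₂S = rate_N₂O/rate_H₂S = √(M_H₂S/M_N₂O) = √(34.08/44.01) = 0.8800.
With d_N₂O + d_H₂S = 1680 mm, d_H₂S = 1680/(1 + 0.8800) = 893.6 mm.
d_N₂O = 1680 − 893.6 = 786.4 mm.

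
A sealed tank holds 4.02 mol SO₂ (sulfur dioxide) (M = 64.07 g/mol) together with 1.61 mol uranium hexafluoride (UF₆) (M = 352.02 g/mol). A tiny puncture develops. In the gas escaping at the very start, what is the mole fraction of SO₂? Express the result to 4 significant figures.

0.8541

The effusion rate of species i is ∝ p_i/√M_i ∝ n_i/√M_i.
x_SO₂(eff) = (n_SO₂/√M_SO₂) / (n_SO₂/√M_SO₂ + n_UF₆/√M_UF₆)
= (4.02/√64.07) / (4.02/√64.07 + 1.61/√352.02) = 0.5022/(0.5022 + 0.08581) = 0.8541.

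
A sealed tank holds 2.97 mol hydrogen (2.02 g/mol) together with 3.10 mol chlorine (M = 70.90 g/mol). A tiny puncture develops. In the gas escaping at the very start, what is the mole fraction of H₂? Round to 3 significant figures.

Each component's effusion rate ∝ (its partial pressure)·(1/√M) ∝ n_i/√M_i.
x_H₂(eff) = (n_H₂/√M_H₂) / (n_H₂/√M_H₂ + n_Cl₂/√M_Cl₂)
= (2.97/√2.02) / (2.97/√2.02 + 3.10/√70.90) = 2.090/(2.090 + 0.3682) = 0.850.

0.850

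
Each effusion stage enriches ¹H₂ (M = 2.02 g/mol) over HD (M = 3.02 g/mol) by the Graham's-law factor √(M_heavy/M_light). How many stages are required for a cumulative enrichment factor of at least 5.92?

9

With α = √(3.02/2.02) per stage, ln α = ½ ln(1.49505) = 0.2011.
Need α^N ≥ 5.92 ⇒ N ≥ ln(5.92) / ln α = 1.778 / 0.2011 = 8.84.
So at least 9 stages are needed.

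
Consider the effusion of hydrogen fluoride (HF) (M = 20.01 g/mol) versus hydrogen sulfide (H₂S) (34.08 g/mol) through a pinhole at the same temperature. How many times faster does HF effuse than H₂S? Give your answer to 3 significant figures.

1.31

By Graham's law, rate_HF/rate_H₂S = √(M_H₂S/M_HF) = √(34.08/20.01) = √1.703 = 1.31.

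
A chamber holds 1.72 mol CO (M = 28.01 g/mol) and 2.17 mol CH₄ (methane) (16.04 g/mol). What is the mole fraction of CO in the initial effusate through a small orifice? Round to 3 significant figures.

0.375

Effusion rate of each component ∝ n_i/√M_i (partial pressure × 1/√M).
So x_CO in the escaping gas = (n_CO/√M_CO) / Σ(n_i/√M_i)
= (1.72/√28.01) / (1.72/√28.01 + 2.17/√16.04) = 0.3250/(0.3250 + 0.5418) = 0.375.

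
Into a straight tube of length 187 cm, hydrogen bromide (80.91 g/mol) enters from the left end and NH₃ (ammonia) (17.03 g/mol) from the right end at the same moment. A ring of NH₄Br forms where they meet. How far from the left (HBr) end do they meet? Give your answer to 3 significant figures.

58.8 cm

The fronts meet when d_HBr + d_NH₃ = L with d_HBr/d_NH₃ = √(M_NH₃/M_HBr) (Graham's law). Here √(M_NH₃/M_HBr) = √(17.03/80.91) = 0.4588.
With d_HBr + d_NH₃ = 187 cm, d_NH₃ = 187/(1 + 0.4588) = 128.2 cm.
d_HBr = 187 − 128.2 = 58.8 cm.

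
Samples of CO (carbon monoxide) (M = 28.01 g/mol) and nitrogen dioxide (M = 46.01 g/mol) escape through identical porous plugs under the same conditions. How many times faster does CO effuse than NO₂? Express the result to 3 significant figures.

1.28

By Graham's law, rate_CO/rate_NO₂ = √(M_NO₂/M_CO) = √(46.01/28.01) = √1.643 = 1.28.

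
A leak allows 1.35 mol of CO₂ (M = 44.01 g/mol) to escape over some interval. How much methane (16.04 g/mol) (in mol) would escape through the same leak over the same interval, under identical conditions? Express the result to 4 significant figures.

2.236 mol

Using Graham's law: rate_CH₄/rate_CO₂ = √(M_CO₂/M_CH₄) = √(44.01/16.04) = √2.744 = 1.656.
So the amount for CH₄ is 1.35 × 1.656 = 2.236 mol.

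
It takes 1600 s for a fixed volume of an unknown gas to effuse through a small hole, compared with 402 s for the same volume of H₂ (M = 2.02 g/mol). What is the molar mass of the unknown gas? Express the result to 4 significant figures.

32.00 g/mol

By Graham's law, t_X/t_H₂ = √(M_X/M_H₂).
1600/402 = 3.980 = √(M_X/2.02)
M_X = 2.02 × 3.980² = 2.02 × 15.84 = 32.00 g/mol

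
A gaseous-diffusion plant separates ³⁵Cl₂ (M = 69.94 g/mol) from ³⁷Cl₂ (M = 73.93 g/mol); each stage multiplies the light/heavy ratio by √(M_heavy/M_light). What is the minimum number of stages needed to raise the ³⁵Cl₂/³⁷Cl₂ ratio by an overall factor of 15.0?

98

With α = √(73.93/69.94) per stage, ln α = ½ ln(1.05705) = 0.02774.
Need α^N ≥ 15.0 ⇒ N ≥ ln(15.0) / ln α = 2.708 / 0.02774 = 97.62.
Minimum whole number of stages: N = 98.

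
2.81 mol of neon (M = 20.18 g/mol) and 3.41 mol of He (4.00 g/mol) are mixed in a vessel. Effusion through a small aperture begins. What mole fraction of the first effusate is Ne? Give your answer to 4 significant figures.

Effusion rate of each component ∝ n_i/√M_i (partial pressure × 1/√M).
Mole fraction of Ne in the effusate = (n_Ne/√M_Ne) / (n_Ne/√M_Ne + n_He/√M_He)
= (2.81/√20.18) / (2.81/√20.18 + 3.41/√4.00) = 0.6255/(0.6255 + 1.705) = 0.2684.

0.2684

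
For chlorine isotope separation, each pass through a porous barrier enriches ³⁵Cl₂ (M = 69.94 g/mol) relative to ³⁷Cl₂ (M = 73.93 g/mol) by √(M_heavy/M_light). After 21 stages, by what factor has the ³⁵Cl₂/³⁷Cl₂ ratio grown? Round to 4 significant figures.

1.791

Overall factor = α^21 with α = √(73.93/69.94), i.e. (73.93/69.94)^(21/2).
= 1.05705^(21/2) = 1.791.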